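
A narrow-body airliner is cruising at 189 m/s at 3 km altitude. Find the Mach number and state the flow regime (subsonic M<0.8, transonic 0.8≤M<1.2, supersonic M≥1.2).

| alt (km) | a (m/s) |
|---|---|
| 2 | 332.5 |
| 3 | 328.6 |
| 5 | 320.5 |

At 3 km, from the table: a = 328.6 m/s.
M = v/a = 189 / 328.6 = 0.575
M = 0.575 → subsonic.

M = 0.575 (subsonic)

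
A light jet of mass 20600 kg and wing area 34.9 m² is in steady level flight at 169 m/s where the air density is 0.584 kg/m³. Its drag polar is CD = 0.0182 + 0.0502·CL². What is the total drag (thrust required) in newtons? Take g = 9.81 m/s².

In steady level flight, lift balances weight: W = mg = 20600 × 9.81 = 2.0209×10^5 N.
Dynamic pressure q = 0.5 × 0.584 × 169² = 8340 Pa.
Required CL = L/(qS) = 2.0209×10^5/(8340·34.9) = 0.6943.
CD = 0.0182 + 0.0502 × 0.6943² = 0.0424.
D = q·S·CD = 8340 × 34.9 × 0.0424 = 12340 N

D = 12300 N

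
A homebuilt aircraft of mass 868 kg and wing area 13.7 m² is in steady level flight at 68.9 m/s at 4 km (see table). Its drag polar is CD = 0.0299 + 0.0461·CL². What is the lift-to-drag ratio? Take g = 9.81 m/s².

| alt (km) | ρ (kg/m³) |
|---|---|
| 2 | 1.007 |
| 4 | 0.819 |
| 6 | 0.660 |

At 4 km, from the table: ρ = 0.819 kg/m³.
Weight W = mg = 868 × 9.81 = 8515.1 N; in level flight L = W.
Dynamic pressure q = 0.5 × 0.819 × 68.9² = 1944 Pa.
CL = 2W/(ρv²S) = 2×8515.1/(0.819×68.9²×13.7) = 0.3197.
CD = 0.0299 + 0.0461 × 0.3197² = 0.03461.
L/D = CL/CD = 0.3197 / 0.03461 = 9.24

L/D = 9.24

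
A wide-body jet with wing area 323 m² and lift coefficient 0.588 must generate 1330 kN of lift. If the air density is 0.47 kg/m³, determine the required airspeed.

v = 173 m/s

L = ½ρv²S·CL ⇒ v = √(2L/(ρ·S·CL))
v = √(2 × 1.33×10^6 / (0.47 × 323 × 0.588)) = √29800 = 173 m/s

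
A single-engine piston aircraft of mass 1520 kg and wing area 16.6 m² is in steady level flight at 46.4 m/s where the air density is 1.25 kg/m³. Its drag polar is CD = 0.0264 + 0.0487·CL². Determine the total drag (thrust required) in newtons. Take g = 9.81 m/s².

Weight W = mg = 1520 × 9.81 = 14911 N; in level flight L = W.
Dynamic pressure q = 0.5 × 1.25 × 46.4² = 1346 Pa.
CL = 2W/(ρv²S) = 2×14911/(1.25×46.4²×16.6) = 0.6676.
CD = 0.0264 + 0.0487 × 0.6676² = 0.0481.
D = q·S·CD = 1346 × 16.6 × 0.0481 = 1074 N

D = 1070 N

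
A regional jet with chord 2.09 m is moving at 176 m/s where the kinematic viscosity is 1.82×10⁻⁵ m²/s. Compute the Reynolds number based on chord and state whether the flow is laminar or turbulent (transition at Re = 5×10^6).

Re = v·c/ν = 176 × 2.09 / (1.82×10⁻⁵) = 2.02×10^7
Since 2.02×10^7 > 5×10^6, the flow is turbulent.

Re = 2.02×10^7 (turbulent)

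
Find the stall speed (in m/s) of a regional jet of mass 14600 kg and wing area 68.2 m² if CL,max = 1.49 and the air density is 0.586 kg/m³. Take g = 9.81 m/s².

V_stall = 69.4 m/s

At stall, lift equals weight: L = W = m·g = 14600 × 9.81 = 1.432×10^5 N.
From L = ½ρV²S·CL,max = W: V_stall = √(2W/(ρSCL,max)) = √(2·1.432×10^5/(0.586·68.2·1.49))
V_stall = √4810 = 69.4 m/s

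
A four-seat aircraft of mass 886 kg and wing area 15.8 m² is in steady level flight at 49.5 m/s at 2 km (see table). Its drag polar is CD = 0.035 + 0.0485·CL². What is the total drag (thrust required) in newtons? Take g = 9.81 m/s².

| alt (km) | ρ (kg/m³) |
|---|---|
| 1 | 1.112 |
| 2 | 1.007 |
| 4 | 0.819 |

At 2 km, from the table: ρ = 1.007 kg/m³.
Weight W = mg = 886 × 9.81 = 8691.7 N; in level flight L = W.
q = ½ρv² = ½ × 1.007 × 49.5² = 1234 Pa.
CL = W/(q·S) = 8691.7 / (1234 × 15.8) = 0.4459.
CD = 0.035 + 0.0485 × 0.4459² = 0.04464.
D = q·S·CD = 1234 × 15.8 × 0.04464 = 870.2 N

D = 870 N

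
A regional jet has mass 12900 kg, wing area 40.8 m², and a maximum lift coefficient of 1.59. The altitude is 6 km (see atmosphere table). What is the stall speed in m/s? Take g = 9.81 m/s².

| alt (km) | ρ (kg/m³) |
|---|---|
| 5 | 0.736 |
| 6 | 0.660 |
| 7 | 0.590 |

At 6 km, from the table: ρ = 0.660 kg/m³.
Weight W = mg = 12900 × 9.81 = 1.265×10^5 N.
V_stall = √(2W/(ρ·S·CL,max)) = √(2 × 1.265×10^5 / (0.66 × 40.8 × 1.59))
V_stall = √5911 = 76.9 m/s

V_stall = 76.9 m/s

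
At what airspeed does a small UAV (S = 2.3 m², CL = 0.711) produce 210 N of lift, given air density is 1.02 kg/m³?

L = ½ρv²S·CL ⇒ v = √(2L/(ρ·S·CL))
v = √(2 × 210 / (1.02 × 2.3 × 0.711)) = √251.8 = 15.9 m/s

v = 15.9 m/s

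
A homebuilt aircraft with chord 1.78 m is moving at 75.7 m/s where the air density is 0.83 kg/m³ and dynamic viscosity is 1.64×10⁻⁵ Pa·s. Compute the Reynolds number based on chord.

Re = 6.82×10^6

Re = ρ·v·c/μ = 0.83 × 75.7 × 1.78 / (1.64×10⁻⁵) = 6.82×10^6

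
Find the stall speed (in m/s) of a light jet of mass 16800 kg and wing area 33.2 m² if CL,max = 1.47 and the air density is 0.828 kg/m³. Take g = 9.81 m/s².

Stall occurs when L = W at CL,max. W = mg = 16800 × 9.81 = 1.648×10^5 N.
From L = ½ρV²S·CL,max = W: V_stall = √(2W/(ρSCL,max)) = √(2·1.648×10^5/(0.828·33.2·1.47))
V_stall = √8157 = 90.3 m/s

V_stall = 90.3 m/s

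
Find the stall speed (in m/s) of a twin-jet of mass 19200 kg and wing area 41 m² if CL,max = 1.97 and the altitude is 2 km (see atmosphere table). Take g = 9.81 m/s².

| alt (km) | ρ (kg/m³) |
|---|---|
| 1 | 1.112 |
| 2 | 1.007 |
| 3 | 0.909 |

At 2 km, from the table: ρ = 1.007 kg/m³.
Stall occurs when L = W at CL,max. W = mg = 19200 × 9.81 = 1.884×10^5 N.
From L = ½ρV²S·CL,max = W: V_stall = √(2W/(ρSCL,max)) = √(2·1.884×10^5/(1.007·41·1.97))
V_stall = √4631 = 68.1 m/s

V_stall = 68.1 m/s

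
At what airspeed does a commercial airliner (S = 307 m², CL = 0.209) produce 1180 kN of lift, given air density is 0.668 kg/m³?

v = 235 m/s

L = ½ρv²S·CL ⇒ v = √(2L/(ρ·S·CL))
v = √(2 × 1.18×10^6 / (0.668 × 307 × 0.209)) = √55060 = 235 m/s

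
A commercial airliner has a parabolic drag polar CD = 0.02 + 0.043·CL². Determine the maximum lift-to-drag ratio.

(L/D)max = 17

For CD = CD0 + K·CL², (L/D)max occurs at CL* = √(CD0/K) and equals 1/(2√(K·CD0)).
(L/D)max = 1/(2√(0.043 × 0.02)) = 1/(2 × 0.02933) = 17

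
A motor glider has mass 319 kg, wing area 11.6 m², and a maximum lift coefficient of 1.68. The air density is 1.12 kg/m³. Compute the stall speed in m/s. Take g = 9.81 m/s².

Stall occurs when L = W at CL,max. W = mg = 319 × 9.81 = 3129 N.
From L = ½ρV²S·CL,max = W: V_stall = √(2W/(ρSCL,max)) = √(2·3129/(1.12·11.6·1.68))
V_stall = √286.8 = 16.9 m/s

V_stall = 16.9 m/s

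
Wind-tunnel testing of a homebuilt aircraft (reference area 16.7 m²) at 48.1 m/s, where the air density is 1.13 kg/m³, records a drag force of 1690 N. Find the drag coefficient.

From D = ½ρv²S·CD, rearranging gives CD = 2D/(ρv²S).
CD = 2 × 1690 / (1.13 × 48.1² × 16.7) = 0.0774

CD = 0.0774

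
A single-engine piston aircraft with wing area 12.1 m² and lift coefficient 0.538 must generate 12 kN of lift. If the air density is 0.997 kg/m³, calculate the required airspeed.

L = ½ρv²S·CL ⇒ v = √(2L/(ρ·S·CL))
v = √(2 × 12000 / (0.997 × 12.1 × 0.538)) = √3698 = 60.8 m/s

v = 60.8 m/s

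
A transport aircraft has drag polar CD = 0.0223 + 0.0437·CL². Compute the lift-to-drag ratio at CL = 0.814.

L/D = 15.9

CD = 0.0223 + 0.0437 × 0.814² = 0.05126
L/D = CL/CD = 0.814 / 0.05126 = 15.9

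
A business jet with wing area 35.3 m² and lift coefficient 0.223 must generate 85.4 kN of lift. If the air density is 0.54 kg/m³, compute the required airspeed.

L = ½ρv²S·CL ⇒ v = √(2L/(ρ·S·CL))
v = √(2 × 85400 / (0.54 × 35.3 × 0.223)) = √40180 = 200 m/s

v = 200 m/s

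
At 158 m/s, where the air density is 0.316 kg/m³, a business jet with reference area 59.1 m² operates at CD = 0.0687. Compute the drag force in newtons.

D = 16000 N

D = ½ρv²S·CD = ½ × 0.316 × 158² × 59.1 × 0.0687 = 16000 N ≈ 16 kN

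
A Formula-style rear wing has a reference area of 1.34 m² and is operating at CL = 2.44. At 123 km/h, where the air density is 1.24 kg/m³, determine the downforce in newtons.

Convert speed: v = 123 km/h ÷ 3.6 = 34.17 m/s.
L = ½ρv²S·CL = ½ × 1.24 × 34.17² × 1.34 × 2.44 = 2370 N

L = 2370 N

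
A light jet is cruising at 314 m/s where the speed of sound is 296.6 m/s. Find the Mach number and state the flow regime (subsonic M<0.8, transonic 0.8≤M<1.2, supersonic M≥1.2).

M = 1.06 (transonic)

M = v/a = 314 / 296.6 = 1.06
M = 1.06 → transonic.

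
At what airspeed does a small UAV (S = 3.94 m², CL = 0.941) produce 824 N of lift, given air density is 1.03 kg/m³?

v = 20.8 m/s

L = ½ρv²S·CL ⇒ v = √(2L/(ρ·S·CL))
v = √(2 × 824 / (1.03 × 3.94 × 0.941)) = √431.6 = 20.8 m/s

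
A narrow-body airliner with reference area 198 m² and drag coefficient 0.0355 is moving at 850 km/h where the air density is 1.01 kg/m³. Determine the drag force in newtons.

D = 1.98×10^5 N

Convert speed: v = 850 km/h ÷ 3.6 = 236.1 m/s.
D = ½ρv²S·CD = ½ × 1.01 × 236.1² × 198 × 0.0355 = 1.98×10^5 N ≈ 198 kN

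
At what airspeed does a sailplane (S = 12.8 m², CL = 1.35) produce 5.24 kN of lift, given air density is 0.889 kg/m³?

L = ½ρv²S·CL ⇒ v = √(2L/(ρ·S·CL))
v = √(2 × 5240 / (0.889 × 12.8 × 1.35)) = √682.2 = 26.1 m/s

v = 26.1 m/s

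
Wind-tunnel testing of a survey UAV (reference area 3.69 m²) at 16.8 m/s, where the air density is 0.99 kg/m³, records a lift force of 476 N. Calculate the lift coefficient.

From L = ½ρv²S·CL, rearranging gives CL = 2L/(ρv²S).
CL = 2 × 476 / (0.99 × 16.8² × 3.69) = 0.923

CL = 0.923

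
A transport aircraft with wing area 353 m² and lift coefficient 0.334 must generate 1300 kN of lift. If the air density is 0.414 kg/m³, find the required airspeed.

L = ½ρv²S·CL ⇒ v = √(2L/(ρ·S·CL))
v = √(2 × 1.3×10^6 / (0.414 × 353 × 0.334)) = √53270 = 231 m/s

v = 231 m/s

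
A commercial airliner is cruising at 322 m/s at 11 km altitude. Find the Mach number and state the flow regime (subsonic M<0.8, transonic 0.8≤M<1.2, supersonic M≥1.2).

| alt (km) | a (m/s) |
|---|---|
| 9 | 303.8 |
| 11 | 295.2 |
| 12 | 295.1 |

M = 1.09 (transonic)

At 11 km, from the table: a = 295.2 m/s.
M = v/a = 322 / 295.2 = 1.09
M = 1.09 → transonic.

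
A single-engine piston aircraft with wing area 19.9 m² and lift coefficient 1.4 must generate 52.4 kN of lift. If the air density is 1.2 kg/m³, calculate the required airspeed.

L = ½ρv²S·CL ⇒ v = √(2L/(ρ·S·CL))
v = √(2 × 52400 / (1.2 × 19.9 × 1.4)) = √3135 = 56 m/s

v = 56 m/s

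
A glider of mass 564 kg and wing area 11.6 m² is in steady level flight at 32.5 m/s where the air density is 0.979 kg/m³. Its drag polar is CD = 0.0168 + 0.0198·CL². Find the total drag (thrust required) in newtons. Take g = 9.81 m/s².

D = 202 N

Weight W = mg = 564 × 9.81 = 5532.8 N; in level flight L = W.
Dynamic pressure q = 0.5 × 0.979 × 32.5² = 517 Pa.
CL = W/(q·S) = 5532.8 / (517 × 11.6) = 0.9225.
CD = 0.0168 + 0.0198 × 0.9225² = 0.03365.
D = q·S·CD = 517 × 11.6 × 0.03365 = 201.8 N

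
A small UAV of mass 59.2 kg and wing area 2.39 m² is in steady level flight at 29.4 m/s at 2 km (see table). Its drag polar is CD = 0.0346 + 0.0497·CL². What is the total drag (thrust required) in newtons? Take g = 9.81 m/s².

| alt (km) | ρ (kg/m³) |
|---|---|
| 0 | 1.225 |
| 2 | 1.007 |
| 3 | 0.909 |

At 2 km, from the table: ρ = 1.007 kg/m³.
Weight W = mg = 59.2 × 9.81 = 580.75 N; in level flight L = W.
q = ½ρv² = ½ × 1.007 × 29.4² = 435.2 Pa.
CL = W/(q·S) = 580.75 / (435.2 × 2.39) = 0.5583.
CD = 0.0346 + 0.0497 × 0.5583² = 0.05009.
D = q·S·CD = 435.2 × 2.39 × 0.05009 = 52.1 N

D = 52.1 N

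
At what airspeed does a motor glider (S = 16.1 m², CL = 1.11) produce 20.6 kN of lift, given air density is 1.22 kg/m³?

L = ½ρv²S·CL ⇒ v = √(2L/(ρ·S·CL))
v = √(2 × 20600 / (1.22 × 16.1 × 1.11)) = √1890 = 43.5 m/s

v = 43.5 m/s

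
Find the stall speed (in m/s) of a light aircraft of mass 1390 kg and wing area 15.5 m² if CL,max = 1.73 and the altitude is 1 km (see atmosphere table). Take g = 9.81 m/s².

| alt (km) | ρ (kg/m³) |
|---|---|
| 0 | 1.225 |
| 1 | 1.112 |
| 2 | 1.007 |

At 1 km, from the table: ρ = 1.112 kg/m³.
Weight W = mg = 1390 × 9.81 = 13640 N.
From L = ½ρV²S·CL,max = W: V_stall = √(2W/(ρSCL,max)) = √(2·13640/(1.112·15.5·1.73))
V_stall = √914.6 = 30.2 m/s

V_stall = 30.2 m/s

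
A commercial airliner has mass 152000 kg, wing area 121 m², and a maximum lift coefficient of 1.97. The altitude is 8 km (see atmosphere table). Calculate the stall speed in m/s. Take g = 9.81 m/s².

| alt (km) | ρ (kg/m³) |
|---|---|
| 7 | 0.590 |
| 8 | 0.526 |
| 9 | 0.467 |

V_stall = 154 m/s

At 8 km, from the table: ρ = 0.526 kg/m³.
At stall, lift equals weight: L = W = m·g = 152000 × 9.81 = 1.491×10^6 N.
V_stall = √(2W/(ρ·S·CL,max)) = √(2 × 1.491×10^6 / (0.526 × 121 × 1.97))
V_stall = √23790 = 154 m/s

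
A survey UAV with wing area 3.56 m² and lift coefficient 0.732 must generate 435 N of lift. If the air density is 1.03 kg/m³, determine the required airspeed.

L = ½ρv²S·CL ⇒ v = √(2L/(ρ·S·CL))
v = √(2 × 435 / (1.03 × 3.56 × 0.732)) = √324.1 = 18 m/s

v = 18 m/s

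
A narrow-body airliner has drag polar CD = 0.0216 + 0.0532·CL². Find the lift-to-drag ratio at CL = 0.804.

CD = 0.0216 + 0.0532 × 0.804² = 0.05599
L/D = CL/CD = 0.804 / 0.05599 = 14.4

L/D = 14.4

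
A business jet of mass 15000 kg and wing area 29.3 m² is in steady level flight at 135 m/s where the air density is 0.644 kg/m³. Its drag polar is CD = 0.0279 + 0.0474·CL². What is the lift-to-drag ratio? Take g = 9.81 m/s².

L/D = 13.7

Weight W = mg = 15000 × 9.81 = 1.4715×10^5 N; in level flight L = W.
Dynamic pressure q = 0.5 × 0.644 × 135² = 5868 Pa.
Required CL = L/(qS) = 1.4715×10^5/(5868·29.3) = 0.8558.
CD = 0.0279 + 0.0474 × 0.8558² = 0.06261.
L/D = CL/CD = 0.8558 / 0.06261 = 13.7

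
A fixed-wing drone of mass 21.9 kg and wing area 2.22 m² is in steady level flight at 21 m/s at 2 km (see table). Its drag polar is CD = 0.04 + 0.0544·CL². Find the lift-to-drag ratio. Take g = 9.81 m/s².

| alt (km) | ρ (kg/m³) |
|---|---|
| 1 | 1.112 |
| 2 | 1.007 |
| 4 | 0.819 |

At 2 km, from the table: ρ = 1.007 kg/m³.
Weight W = mg = 21.9 × 9.81 = 214.84 N; in level flight L = W.
q = ½ρv² = ½ × 1.007 × 21² = 222 Pa.
CL = W/(q·S) = 214.84 / (222 × 2.22) = 0.4358.
CD = 0.04 + 0.0544 × 0.4358² = 0.05033.
L/D = CL/CD = 0.4358 / 0.05033 = 8.66

L/D = 8.66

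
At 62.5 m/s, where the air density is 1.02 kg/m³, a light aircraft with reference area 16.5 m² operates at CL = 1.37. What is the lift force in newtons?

L = 45000 N

Dynamic pressure q = ½ρv² = ½ × 1.02 × 62.5² = 1992 Pa.
L = q·S·CL = 1992 × 16.5 × 1.37 = 45000 N ≈ 45 kN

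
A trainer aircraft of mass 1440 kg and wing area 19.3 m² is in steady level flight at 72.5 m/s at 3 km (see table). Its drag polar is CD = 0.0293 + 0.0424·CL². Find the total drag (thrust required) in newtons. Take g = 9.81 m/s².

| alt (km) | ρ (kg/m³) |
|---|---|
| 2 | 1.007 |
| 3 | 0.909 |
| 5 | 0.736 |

At 3 km, from the table: ρ = 0.909 kg/m³.
In steady level flight, lift balances weight: W = mg = 1440 × 9.81 = 14126 N.
Dynamic pressure q = 0.5 × 0.909 × 72.5² = 2389 Pa.
Required CL = L/(qS) = 14126/(2389·19.3) = 0.3064.
CD = 0.0293 + 0.0424 × 0.3064² = 0.03328.
D = q·S·CD = 2389 × 19.3 × 0.03328 = 1534 N

D = 1530 N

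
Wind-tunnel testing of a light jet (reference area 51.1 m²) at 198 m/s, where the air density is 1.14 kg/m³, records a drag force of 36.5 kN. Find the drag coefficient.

From D = ½ρv²S·CD, rearranging gives CD = 2D/(ρv²S).
CD = 2 × 36500 / (1.14 × 198² × 51.1) = 0.032

CD = 0.032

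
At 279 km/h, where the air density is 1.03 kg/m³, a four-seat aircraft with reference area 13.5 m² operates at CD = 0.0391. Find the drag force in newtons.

D = 1630 N

Convert speed: v = 279 km/h ÷ 3.6 = 77.5 m/s.
D = ½ρv²S·CD = ½ × 1.03 × 77.5² × 13.5 × 0.0391 = 1630 N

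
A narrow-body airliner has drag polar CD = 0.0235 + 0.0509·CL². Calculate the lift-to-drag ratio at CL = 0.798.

L/D = 14.3

CD = 0.0235 + 0.0509 × 0.798² = 0.05591
L/D = CL/CD = 0.798 / 0.05591 = 14.3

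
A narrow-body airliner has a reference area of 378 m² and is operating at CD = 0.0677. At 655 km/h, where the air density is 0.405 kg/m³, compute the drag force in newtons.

D = 1.72×10^5 N

Convert speed: v = 655 km/h ÷ 3.6 = 181.9 m/s.
D = ½ρv²S·CD = ½ × 0.405 × 181.9² × 378 × 0.0677 = 1.72×10^5 N ≈ 172 kN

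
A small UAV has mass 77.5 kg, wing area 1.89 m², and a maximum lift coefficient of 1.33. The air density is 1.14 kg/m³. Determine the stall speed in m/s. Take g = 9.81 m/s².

At stall, lift equals weight: L = W = m·g = 77.5 × 9.81 = 760.3 N.
V_stall = √(2W/(ρ·S·CL,max)) = √(2 × 760.3 / (1.14 × 1.89 × 1.33))
V_stall = √530.6 = 23 m/s

V_stall = 23 m/s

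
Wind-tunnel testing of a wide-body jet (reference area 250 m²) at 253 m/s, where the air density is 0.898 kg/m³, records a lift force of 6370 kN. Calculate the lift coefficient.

CL = 0.887

From L = ½ρv²S·CL, rearranging gives CL = 2L/(ρv²S).
CL = 2 × 6.37×10^6 / (0.898 × 253² × 250) = 0.887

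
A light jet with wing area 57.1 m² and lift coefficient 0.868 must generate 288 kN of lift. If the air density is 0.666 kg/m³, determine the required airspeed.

v = 132 m/s

L = ½ρv²S·CL ⇒ v = √(2L/(ρ·S·CL))
v = √(2 × 2.88×10^5 / (0.666 × 57.1 × 0.868)) = √17450 = 132 m/s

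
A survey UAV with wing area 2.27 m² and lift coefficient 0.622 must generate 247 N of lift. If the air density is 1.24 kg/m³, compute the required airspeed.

L = ½ρv²S·CL ⇒ v = √(2L/(ρ·S·CL))
v = √(2 × 247 / (1.24 × 2.27 × 0.622)) = √282.2 = 16.8 m/s

v = 16.8 m/s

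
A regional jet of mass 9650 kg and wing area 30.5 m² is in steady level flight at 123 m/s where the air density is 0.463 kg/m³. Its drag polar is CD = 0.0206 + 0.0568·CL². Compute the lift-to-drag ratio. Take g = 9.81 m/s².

Weight W = mg = 9650 × 9.81 = 94666 N; in level flight L = W.
Dynamic pressure q = 0.5 × 0.463 × 123² = 3502 Pa.
Required CL = L/(qS) = 94666/(3502·30.5) = 0.8862.
CD = 0.0206 + 0.0568 × 0.8862² = 0.06521.
L/D = CL/CD = 0.8862 / 0.06521 = 13.6

L/D = 13.6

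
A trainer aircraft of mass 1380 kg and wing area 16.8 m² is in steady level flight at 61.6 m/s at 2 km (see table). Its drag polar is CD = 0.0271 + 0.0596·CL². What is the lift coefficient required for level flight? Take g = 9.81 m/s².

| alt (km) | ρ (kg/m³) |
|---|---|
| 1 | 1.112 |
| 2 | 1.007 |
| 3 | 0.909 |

At 2 km, from the table: ρ = 1.007 kg/m³.
Level flight ⇒ L = W = m·g = 1380 × 9.81 = 13538 N.
Dynamic pressure q = 0.5 × 1.007 × 61.6² = 1911 Pa.
CL = W/(q·S) = 13538 / (1911 × 16.8) = 0.4218.

CL = 0.422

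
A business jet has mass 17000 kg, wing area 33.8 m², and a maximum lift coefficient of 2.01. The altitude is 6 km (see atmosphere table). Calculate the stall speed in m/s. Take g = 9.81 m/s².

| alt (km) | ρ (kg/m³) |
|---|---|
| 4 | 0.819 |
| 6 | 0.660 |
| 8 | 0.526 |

At 6 km, from the table: ρ = 0.660 kg/m³.
Stall occurs when L = W at CL,max. W = mg = 17000 × 9.81 = 1.668×10^5 N.
V_stall = √(2W/(ρ·S·CL,max)) = √(2 × 1.668×10^5 / (0.66 × 33.8 × 2.01))
V_stall = √7439 = 86.2 m/s

V_stall = 86.2 m/s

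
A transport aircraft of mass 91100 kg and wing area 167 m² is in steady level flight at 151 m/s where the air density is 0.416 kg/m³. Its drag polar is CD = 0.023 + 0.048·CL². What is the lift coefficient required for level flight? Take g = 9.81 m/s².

Weight W = mg = 91100 × 9.81 = 8.9369×10^5 N; in level flight L = W.
q = ½ρv² = ½ × 0.416 × 151² = 4743 Pa.
CL = 2W/(ρv²S) = 2×8.9369×10^5/(0.416×151²×167) = 1.128.

CL = 1.13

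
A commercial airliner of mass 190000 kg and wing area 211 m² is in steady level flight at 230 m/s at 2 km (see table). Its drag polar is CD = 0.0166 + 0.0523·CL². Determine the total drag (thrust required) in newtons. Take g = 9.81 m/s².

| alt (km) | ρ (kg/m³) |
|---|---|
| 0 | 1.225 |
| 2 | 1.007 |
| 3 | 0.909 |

D = 1.26×10^5 N

At 2 km, from the table: ρ = 1.007 kg/m³.
In steady level flight, lift balances weight: W = mg = 190000 × 9.81 = 1.8639×10^6 N.
q = ½ρv² = ½ × 1.007 × 230² = 26640 Pa.
CL = W/(q·S) = 1.8639×10^6 / (26640 × 211) = 0.3317.
CD = 0.0166 + 0.0523 × 0.3317² = 0.02235.
D = q·S·CD = 26640 × 211 × 0.02235 = 1.256×10^5 N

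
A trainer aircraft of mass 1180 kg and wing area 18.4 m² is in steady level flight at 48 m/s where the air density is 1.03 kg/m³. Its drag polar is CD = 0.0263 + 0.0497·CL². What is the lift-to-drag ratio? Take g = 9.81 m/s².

L/D = 13.2

In steady level flight, lift balances weight: W = mg = 1180 × 9.81 = 11576 N.
q = ½ρv² = ½ × 1.03 × 48² = 1187 Pa.
CL = W/(q·S) = 11576 / (1187 × 18.4) = 0.5302.
CD = 0.0263 + 0.0497 × 0.5302² = 0.04027.
L/D = CL/CD = 0.5302 / 0.04027 = 13.2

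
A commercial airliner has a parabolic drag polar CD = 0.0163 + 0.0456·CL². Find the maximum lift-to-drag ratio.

For CD = CD0 + K·CL², (L/D)max occurs at CL* = √(CD0/K) and equals 1/(2√(K·CD0)).
(L/D)max = 1/(2√(0.0456 × 0.0163)) = 1/(2 × 0.02726) = 18.3

(L/D)max = 18.3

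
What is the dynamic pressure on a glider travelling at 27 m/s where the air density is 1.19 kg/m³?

q = 434 Pa

q = ½ρv² = ½ × 1.19 × 27² = 434 Pa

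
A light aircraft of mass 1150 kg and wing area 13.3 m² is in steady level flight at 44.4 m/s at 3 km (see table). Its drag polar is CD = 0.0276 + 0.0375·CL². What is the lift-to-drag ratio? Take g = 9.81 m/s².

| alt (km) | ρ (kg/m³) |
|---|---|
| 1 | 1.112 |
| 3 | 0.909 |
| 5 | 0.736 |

At 3 km, from the table: ρ = 0.909 kg/m³.
Level flight ⇒ L = W = m·g = 1150 × 9.81 = 11282 N.
q = ½ρv² = ½ × 0.909 × 44.4² = 896 Pa.
CL = W/(q·S) = 11282 / (896 × 13.3) = 0.9467.
CD = 0.0276 + 0.0375 × 0.9467² = 0.06121.
L/D = CL/CD = 0.9467 / 0.06121 = 15.5

L/D = 15.5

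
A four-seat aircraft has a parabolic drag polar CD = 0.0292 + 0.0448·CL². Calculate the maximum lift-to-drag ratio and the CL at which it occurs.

For CD = CD0 + K·CL², (L/D)max occurs at CL* = √(CD0/K) and equals 1/(2√(K·CD0)).
(L/D)max = 1/(2√(0.0448 × 0.0292)) = 1/(2 × 0.03617) = 13.8
CL* = √(0.0292/0.0448) = 0.807

(L/D)max = 13.8, at CL = 0.807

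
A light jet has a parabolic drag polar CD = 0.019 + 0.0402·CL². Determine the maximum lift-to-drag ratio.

(L/D)max = 18.1

For CD = CD0 + K·CL², (L/D)max occurs at CL* = √(CD0/K) and equals 1/(2√(K·CD0)).
(L/D)max = 1/(2√(0.0402 × 0.019)) = 1/(2 × 0.02764) = 18.1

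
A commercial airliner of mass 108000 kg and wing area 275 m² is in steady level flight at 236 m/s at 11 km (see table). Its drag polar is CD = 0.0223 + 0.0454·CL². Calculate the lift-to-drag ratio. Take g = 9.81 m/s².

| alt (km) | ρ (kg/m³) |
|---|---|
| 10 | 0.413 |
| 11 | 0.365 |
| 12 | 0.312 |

At 11 km, from the table: ρ = 0.365 kg/m³.
Level flight ⇒ L = W = m·g = 108000 × 9.81 = 1.0595×10^6 N.
Dynamic pressure q = 0.5 × 0.365 × 236² = 10160 Pa.
CL = 2W/(ρv²S) = 2×1.0595×10^6/(0.365×236²×275) = 0.379.
CD = 0.0223 + 0.0454 × 0.379² = 0.02882.
L/D = CL/CD = 0.379 / 0.02882 = 13.2

L/D = 13.2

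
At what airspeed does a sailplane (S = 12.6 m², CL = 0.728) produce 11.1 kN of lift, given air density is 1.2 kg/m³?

v = 44.9 m/s

L = ½ρv²S·CL ⇒ v = √(2L/(ρ·S·CL))
v = √(2 × 11100 / (1.2 × 12.6 × 0.728)) = √2017 = 44.9 m/s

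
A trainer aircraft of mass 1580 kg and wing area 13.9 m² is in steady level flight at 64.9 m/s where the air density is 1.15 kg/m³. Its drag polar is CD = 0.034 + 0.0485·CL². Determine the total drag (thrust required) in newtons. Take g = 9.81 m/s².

Weight W = mg = 1580 × 9.81 = 15500 N; in level flight L = W.
Dynamic pressure q = 0.5 × 1.15 × 64.9² = 2422 Pa.
Required CL = L/(qS) = 15500/(2422·13.9) = 0.4604.
CD = 0.034 + 0.0485 × 0.4604² = 0.04428.
D = q·S·CD = 2422 × 13.9 × 0.04428 = 1491 N

D = 1490 N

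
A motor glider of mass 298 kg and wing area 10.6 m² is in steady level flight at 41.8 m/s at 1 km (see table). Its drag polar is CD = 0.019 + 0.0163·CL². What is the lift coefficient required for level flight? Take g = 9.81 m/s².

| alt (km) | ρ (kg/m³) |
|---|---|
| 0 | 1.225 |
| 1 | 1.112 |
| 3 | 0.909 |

CL = 0.284

At 1 km, from the table: ρ = 1.112 kg/m³.
Weight W = mg = 298 × 9.81 = 2923.4 N; in level flight L = W.
q = ½ρv² = ½ × 1.112 × 41.8² = 971.5 Pa.
Required CL = L/(qS) = 2923.4/(971.5·10.6) = 0.2839.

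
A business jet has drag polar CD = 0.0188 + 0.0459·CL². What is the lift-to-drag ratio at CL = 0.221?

CD = 0.0188 + 0.0459 × 0.221² = 0.02104
L/D = CL/CD = 0.221 / 0.02104 = 10.5

L/D = 10.5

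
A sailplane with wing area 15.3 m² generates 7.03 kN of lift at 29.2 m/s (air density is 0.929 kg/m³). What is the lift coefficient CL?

From L = ½ρv²S·CL, rearranging gives CL = 2L/(ρv²S).
CL = 2 × 7030 / (0.929 × 29.2² × 15.3) = 1.16

CL = 1.16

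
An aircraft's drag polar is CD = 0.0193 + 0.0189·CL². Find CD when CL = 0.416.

CD = 0.0193 + 0.0189 × 0.416² = 0.0193 + 0.003271 = 0.0226

CD = 0.0226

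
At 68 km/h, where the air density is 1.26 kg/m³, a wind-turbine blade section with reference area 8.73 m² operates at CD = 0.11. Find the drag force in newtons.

D = 216 N

Convert speed: v = 68 km/h ÷ 3.6 = 18.89 m/s.
D = ½ρv²S·CD = ½ × 1.26 × 18.89² × 8.73 × 0.11 = 216 N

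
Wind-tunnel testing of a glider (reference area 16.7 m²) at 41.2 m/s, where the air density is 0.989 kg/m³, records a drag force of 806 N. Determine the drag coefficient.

From D = ½ρv²S·CD, rearranging gives CD = 2D/(ρv²S).
CD = 2 × 806 / (0.989 × 41.2² × 16.7) = 0.0575

CD = 0.0575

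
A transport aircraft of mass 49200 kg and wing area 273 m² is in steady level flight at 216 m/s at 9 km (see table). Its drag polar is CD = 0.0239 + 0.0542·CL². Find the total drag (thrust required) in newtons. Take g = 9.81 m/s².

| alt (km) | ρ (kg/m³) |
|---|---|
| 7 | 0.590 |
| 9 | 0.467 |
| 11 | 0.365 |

D = 75300 N

At 9 km, from the table: ρ = 0.467 kg/m³.
Weight W = mg = 49200 × 9.81 = 4.8265×10^5 N; in level flight L = W.
q = ½ρv² = ½ × 0.467 × 216² = 10890 Pa.
Required CL = L/(qS) = 4.8265×10^5/(10890·273) = 0.1623.
CD = 0.0239 + 0.0542 × 0.1623² = 0.02533.
D = q·S·CD = 10890 × 273 × 0.02533 = 75330 N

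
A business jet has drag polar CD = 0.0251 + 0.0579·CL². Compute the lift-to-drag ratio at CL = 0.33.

L/D = 10.5

CD = 0.0251 + 0.0579 × 0.33² = 0.03141
L/D = CL/CD = 0.33 / 0.03141 = 10.5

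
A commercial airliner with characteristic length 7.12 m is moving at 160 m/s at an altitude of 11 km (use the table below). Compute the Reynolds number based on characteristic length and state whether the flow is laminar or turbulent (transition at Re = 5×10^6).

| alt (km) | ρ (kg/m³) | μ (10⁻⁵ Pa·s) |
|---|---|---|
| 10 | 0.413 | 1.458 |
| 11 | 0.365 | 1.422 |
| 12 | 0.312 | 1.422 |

At 11 km, from the table: ρ = 0.365 kg/m³, μ = 1.422×10⁻⁵ Pa·s.
Re = ρ·v·c/μ = 0.365 × 160 × 7.12 / (1.422×10⁻⁵) = 2.92×10^7
Since 2.92×10^7 > 5×10^6, the flow is turbulent.

Re = 2.92×10^7 (turbulent)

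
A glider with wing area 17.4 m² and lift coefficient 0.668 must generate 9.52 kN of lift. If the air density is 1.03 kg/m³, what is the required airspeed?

v = 39.9 m/s

L = ½ρv²S·CL ⇒ v = √(2L/(ρ·S·CL))
v = √(2 × 9520 / (1.03 × 17.4 × 0.668)) = √1590 = 39.9 m/s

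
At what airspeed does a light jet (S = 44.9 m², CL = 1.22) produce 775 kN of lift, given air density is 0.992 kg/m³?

v = 169 m/s

L = ½ρv²S·CL ⇒ v = √(2L/(ρ·S·CL))
v = √(2 × 7.75×10^5 / (0.992 × 44.9 × 1.22)) = √28520 = 169 m/s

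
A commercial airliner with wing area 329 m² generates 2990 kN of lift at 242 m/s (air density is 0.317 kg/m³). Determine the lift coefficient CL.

From L = ½ρv²S·CL, rearranging gives CL = 2L/(ρv²S).
CL = 2 × 2.99×10^6 / (0.317 × 242² × 329) = 0.979

CL = 0.979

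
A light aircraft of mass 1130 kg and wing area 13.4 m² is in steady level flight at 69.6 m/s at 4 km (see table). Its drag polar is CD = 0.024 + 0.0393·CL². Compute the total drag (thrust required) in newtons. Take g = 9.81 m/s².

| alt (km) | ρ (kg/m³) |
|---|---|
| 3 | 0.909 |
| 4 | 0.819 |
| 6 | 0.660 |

D = 820 N

At 4 km, from the table: ρ = 0.819 kg/m³.
In steady level flight, lift balances weight: W = mg = 1130 × 9.81 = 11085 N.
Dynamic pressure q = 0.5 × 0.819 × 69.6² = 1984 Pa.
CL = 2W/(ρv²S) = 2×11085/(0.819×69.6²×13.4) = 0.417.
CD = 0.024 + 0.0393 × 0.417² = 0.03083.
D = q·S·CD = 1984 × 13.4 × 0.03083 = 819.6 N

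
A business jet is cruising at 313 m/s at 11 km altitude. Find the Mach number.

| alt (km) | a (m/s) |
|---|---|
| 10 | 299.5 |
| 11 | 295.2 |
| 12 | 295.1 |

M = 1.06

At 11 km, from the table: a = 295.2 m/s.
M = v/a = 313 / 295.2 = 1.06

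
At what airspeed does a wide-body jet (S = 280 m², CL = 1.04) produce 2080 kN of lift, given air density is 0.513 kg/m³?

v = 167 m/s

L = ½ρv²S·CL ⇒ v = √(2L/(ρ·S·CL))
v = √(2 × 2.08×10^6 / (0.513 × 280 × 1.04)) = √27850 = 167 m/s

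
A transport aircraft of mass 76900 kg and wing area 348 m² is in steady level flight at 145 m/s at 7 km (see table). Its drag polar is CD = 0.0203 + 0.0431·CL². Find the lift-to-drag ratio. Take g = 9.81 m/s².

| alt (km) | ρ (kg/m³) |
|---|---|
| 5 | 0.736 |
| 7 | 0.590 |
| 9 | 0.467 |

L/D = 13.7

At 7 km, from the table: ρ = 0.590 kg/m³.
Level flight ⇒ L = W = m·g = 76900 × 9.81 = 7.5439×10^5 N.
q = ½ρv² = ½ × 0.59 × 145² = 6202 Pa.
CL = W/(q·S) = 7.5439×10^5 / (6202 × 348) = 0.3495.
CD = 0.0203 + 0.0431 × 0.3495² = 0.02556.
L/D = CL/CD = 0.3495 / 0.02556 = 13.7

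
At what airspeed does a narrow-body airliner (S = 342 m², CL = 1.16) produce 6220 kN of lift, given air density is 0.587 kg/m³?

v = 231 m/s

L = ½ρv²S·CL ⇒ v = √(2L/(ρ·S·CL))
v = √(2 × 6.22×10^6 / (0.587 × 342 × 1.16)) = √53420 = 231 m/s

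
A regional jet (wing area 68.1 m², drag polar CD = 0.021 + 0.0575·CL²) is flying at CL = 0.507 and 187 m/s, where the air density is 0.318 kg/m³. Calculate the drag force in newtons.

CD = 0.021 + 0.0575 × 0.507² = 0.03578
D = ½ρv²S·CD = ½ × 0.318 × 187² × 68.1 × 0.03578 = 13500 N

D = 13500 N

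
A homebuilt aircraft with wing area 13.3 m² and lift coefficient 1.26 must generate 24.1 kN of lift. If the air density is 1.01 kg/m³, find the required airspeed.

v = 53.4 m/s

L = ½ρv²S·CL ⇒ v = √(2L/(ρ·S·CL))
v = √(2 × 24100 / (1.01 × 13.3 × 1.26)) = √2848 = 53.4 m/s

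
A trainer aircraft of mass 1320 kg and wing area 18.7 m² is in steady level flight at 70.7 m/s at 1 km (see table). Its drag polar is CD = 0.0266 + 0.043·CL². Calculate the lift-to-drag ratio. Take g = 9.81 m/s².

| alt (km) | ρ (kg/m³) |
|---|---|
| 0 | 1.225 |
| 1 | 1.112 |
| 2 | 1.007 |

At 1 km, from the table: ρ = 1.112 kg/m³.
Weight W = mg = 1320 × 9.81 = 12949 N; in level flight L = W.
Dynamic pressure q = 0.5 × 1.112 × 70.7² = 2779 Pa.
CL = W/(q·S) = 12949 / (2779 × 18.7) = 0.2492.
CD = 0.0266 + 0.043 × 0.2492² = 0.02927.
L/D = CL/CD = 0.2492 / 0.02927 = 8.51

L/D = 8.51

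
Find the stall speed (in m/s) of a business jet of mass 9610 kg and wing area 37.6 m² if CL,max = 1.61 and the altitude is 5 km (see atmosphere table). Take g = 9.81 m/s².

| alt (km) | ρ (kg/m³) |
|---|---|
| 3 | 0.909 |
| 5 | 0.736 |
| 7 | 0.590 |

At 5 km, from the table: ρ = 0.736 kg/m³.
At stall, lift equals weight: L = W = m·g = 9610 × 9.81 = 94270 N.
V_stall = √(2W/(ρ·S·CL,max)) = √(2 × 94270 / (0.736 × 37.6 × 1.61))
V_stall = √4232 = 65.1 m/s

V_stall = 65.1 m/s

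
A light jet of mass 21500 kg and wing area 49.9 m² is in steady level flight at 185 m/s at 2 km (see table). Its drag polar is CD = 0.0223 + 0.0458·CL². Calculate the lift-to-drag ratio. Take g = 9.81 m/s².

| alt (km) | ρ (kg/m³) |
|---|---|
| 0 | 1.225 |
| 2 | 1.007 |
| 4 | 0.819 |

At 2 km, from the table: ρ = 1.007 kg/m³.
In steady level flight, lift balances weight: W = mg = 21500 × 9.81 = 2.1092×10^5 N.
q = ½ρv² = ½ × 1.007 × 185² = 17230 Pa.
CL = 2W/(ρv²S) = 2×2.1092×10^5/(1.007×185²×49.9) = 0.2453.
CD = 0.0223 + 0.0458 × 0.2453² = 0.02506.
L/D = CL/CD = 0.2453 / 0.02506 = 9.79

L/D = 9.79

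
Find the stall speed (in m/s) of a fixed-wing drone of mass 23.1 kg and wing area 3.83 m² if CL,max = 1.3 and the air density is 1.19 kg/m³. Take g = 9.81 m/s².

V_stall = 8.75 m/s

Stall occurs when L = W at CL,max. W = mg = 23.1 × 9.81 = 226.6 N.
From L = ½ρV²S·CL,max = W: V_stall = √(2W/(ρSCL,max)) = √(2·226.6/(1.19·3.83·1.3))
V_stall = √76.49 = 8.75 m/s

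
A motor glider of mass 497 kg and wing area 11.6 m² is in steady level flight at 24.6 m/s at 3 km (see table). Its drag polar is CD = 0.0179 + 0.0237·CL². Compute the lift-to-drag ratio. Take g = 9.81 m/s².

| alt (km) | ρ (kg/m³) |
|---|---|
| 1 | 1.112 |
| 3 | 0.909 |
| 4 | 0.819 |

L/D = 20.9

At 3 km, from the table: ρ = 0.909 kg/m³.
Weight W = mg = 497 × 9.81 = 4875.6 N; in level flight L = W.
Dynamic pressure q = 0.5 × 0.909 × 24.6² = 275 Pa.
CL = 2W/(ρv²S) = 2×4875.6/(0.909×24.6²×11.6) = 1.528.
CD = 0.0179 + 0.0237 × 1.528² = 0.07324.
L/D = CL/CD = 1.528 / 0.07324 = 20.9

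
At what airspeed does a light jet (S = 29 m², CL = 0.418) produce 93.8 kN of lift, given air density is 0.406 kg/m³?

v = 195 m/s

L = ½ρv²S·CL ⇒ v = √(2L/(ρ·S·CL))
v = √(2 × 93800 / (0.406 × 29 × 0.418)) = √38120 = 195 m/s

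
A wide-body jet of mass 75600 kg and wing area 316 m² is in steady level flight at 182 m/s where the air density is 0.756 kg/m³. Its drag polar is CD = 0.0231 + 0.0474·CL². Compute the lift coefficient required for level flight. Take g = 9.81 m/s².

Weight W = mg = 75600 × 9.81 = 7.4164×10^5 N; in level flight L = W.
q = ½ρv² = ½ × 0.756 × 182² = 12520 Pa.
CL = 2W/(ρv²S) = 2×7.4164×10^5/(0.756×182²×316) = 0.1874.

CL = 0.187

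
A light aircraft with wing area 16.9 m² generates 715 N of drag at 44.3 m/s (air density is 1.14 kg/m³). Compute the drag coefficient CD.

From D = ½ρv²S·CD, rearranging gives CD = 2D/(ρv²S).
CD = 2 × 715 / (1.14 × 44.3² × 16.9) = 0.0378

CD = 0.0378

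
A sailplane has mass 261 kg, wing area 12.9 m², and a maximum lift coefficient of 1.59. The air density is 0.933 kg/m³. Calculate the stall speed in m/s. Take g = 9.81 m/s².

At stall, lift equals weight: L = W = m·g = 261 × 9.81 = 2560 N.
From L = ½ρV²S·CL,max = W: V_stall = √(2W/(ρSCL,max)) = √(2·2560/(0.933·12.9·1.59))
V_stall = √267.6 = 16.4 m/s

V_stall = 16.4 m/s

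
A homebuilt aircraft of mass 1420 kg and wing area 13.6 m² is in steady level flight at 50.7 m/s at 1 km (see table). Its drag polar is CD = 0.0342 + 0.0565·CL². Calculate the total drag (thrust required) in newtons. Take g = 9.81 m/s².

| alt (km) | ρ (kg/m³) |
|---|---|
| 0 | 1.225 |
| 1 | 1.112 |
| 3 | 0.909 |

D = 1230 N

At 1 km, from the table: ρ = 1.112 kg/m³.
Weight W = mg = 1420 × 9.81 = 13930 N; in level flight L = W.
q = ½ρv² = ½ × 1.112 × 50.7² = 1429 Pa.
CL = W/(q·S) = 13930 / (1429 × 13.6) = 0.7167.
CD = 0.0342 + 0.0565 × 0.7167² = 0.06322.
D = q·S·CD = 1429 × 13.6 × 0.06322 = 1229 N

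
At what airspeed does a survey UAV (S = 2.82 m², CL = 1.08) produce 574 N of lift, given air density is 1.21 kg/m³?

v = 17.6 m/s

L = ½ρv²S·CL ⇒ v = √(2L/(ρ·S·CL))
v = √(2 × 574 / (1.21 × 2.82 × 1.08)) = √311.5 = 17.6 m/s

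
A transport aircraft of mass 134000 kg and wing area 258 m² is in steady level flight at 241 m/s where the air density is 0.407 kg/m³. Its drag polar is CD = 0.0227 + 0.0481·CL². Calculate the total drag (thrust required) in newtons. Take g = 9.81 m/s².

Level flight ⇒ L = W = m·g = 134000 × 9.81 = 1.3145×10^6 N.
q = ½ρv² = ½ × 0.407 × 241² = 11820 Pa.
CL = 2W/(ρv²S) = 2×1.3145×10^6/(0.407×241²×258) = 0.4311.
CD = 0.0227 + 0.0481 × 0.4311² = 0.03164.
D = q·S·CD = 11820 × 258 × 0.03164 = 96480 N

D = 96500 N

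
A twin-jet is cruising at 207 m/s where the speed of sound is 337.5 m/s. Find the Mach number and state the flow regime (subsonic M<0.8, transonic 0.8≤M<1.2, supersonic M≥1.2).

M = 0.613 (subsonic)

M = v/a = 207 / 337.5 = 0.613
M = 0.613 → subsonic.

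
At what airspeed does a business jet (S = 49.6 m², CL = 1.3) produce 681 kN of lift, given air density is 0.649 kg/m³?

L = ½ρv²S·CL ⇒ v = √(2L/(ρ·S·CL))
v = √(2 × 6.81×10^5 / (0.649 × 49.6 × 1.3)) = √32550 = 180 m/s

v = 180 m/s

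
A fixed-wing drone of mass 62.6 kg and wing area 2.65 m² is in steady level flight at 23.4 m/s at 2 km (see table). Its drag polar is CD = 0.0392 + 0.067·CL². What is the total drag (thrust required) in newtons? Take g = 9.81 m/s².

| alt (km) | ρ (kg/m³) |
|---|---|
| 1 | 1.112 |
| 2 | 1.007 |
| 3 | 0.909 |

D = 63.2 N

At 2 km, from the table: ρ = 1.007 kg/m³.
Weight W = mg = 62.6 × 9.81 = 614.11 N; in level flight L = W.
q = ½ρv² = ½ × 1.007 × 23.4² = 275.7 Pa.
Required CL = L/(qS) = 614.11/(275.7·2.65) = 0.8406.
CD = 0.0392 + 0.067 × 0.8406² = 0.08654.
D = q·S·CD = 275.7 × 2.65 × 0.08654 = 63.22 N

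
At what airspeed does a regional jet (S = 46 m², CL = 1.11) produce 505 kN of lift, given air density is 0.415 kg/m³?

L = ½ρv²S·CL ⇒ v = √(2L/(ρ·S·CL))
v = √(2 × 5.05×10^5 / (0.415 × 46 × 1.11)) = √47660 = 218 m/s

v = 218 m/s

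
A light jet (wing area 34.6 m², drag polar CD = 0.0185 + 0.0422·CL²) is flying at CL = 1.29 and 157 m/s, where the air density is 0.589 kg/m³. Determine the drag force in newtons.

D = 22300 N

CD = 0.0185 + 0.0422 × 1.29² = 0.08873
D = ½ρv²S·CD = ½ × 0.589 × 157² × 34.6 × 0.08873 = 22300 N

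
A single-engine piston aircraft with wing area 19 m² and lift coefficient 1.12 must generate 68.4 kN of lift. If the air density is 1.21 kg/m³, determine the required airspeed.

v = 72.9 m/s

L = ½ρv²S·CL ⇒ v = √(2L/(ρ·S·CL))
v = √(2 × 68400 / (1.21 × 19 × 1.12)) = √5313 = 72.9 m/s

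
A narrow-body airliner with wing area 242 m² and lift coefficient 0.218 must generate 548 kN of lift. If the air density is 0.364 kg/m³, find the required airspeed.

v = 239 m/s

L = ½ρv²S·CL ⇒ v = √(2L/(ρ·S·CL))
v = √(2 × 5.48×10^5 / (0.364 × 242 × 0.218)) = √57070 = 239 m/s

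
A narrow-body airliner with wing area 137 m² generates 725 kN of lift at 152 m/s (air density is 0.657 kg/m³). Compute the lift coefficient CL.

CL = 0.697

From L = ½ρv²S·CL, rearranging gives CL = 2L/(ρv²S).
CL = 2 × 7.25×10^5 / (0.657 × 152² × 137) = 0.697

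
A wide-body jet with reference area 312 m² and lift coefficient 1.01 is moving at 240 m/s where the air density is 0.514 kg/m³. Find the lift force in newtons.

L = ½ρv²S·CL = ½ × 0.514 × 240² × 312 × 1.01 = 4.66×10^6 N ≈ 4660 kN

L = 4.66×10^6 N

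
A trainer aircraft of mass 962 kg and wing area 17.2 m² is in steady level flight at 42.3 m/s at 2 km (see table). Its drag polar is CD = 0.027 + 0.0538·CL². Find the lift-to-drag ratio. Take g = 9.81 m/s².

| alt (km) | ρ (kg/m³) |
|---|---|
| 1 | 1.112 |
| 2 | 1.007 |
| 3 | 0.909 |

At 2 km, from the table: ρ = 1.007 kg/m³.
In steady level flight, lift balances weight: W = mg = 962 × 9.81 = 9437.2 N.
Dynamic pressure q = 0.5 × 1.007 × 42.3² = 900.9 Pa.
Required CL = L/(qS) = 9437.2/(900.9·17.2) = 0.609.
CD = 0.027 + 0.0538 × 0.609² = 0.04696.
L/D = CL/CD = 0.609 / 0.04696 = 13

L/D = 13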